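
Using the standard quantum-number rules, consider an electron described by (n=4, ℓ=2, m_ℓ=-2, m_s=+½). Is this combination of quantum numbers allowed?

Valid

n = 4 is a positive integer. ℓ = 2 satisfies 0 ≤ ℓ ≤ n−1 = 3. m_ℓ = -2 lies in the range −ℓ … +ℓ (here −2 … 2). m_s = +1/2 is one of ±1/2.
All four constraints are satisfied.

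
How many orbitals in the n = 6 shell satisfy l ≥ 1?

35

Go through l = 0, …, 5 (the values permitted for n = 6).
Per l-value: l=1 → 3; l=2 → 5; l=3 → 7; l=4 → 9; l=5 → 11.
Total orbitals: 3 + 5 + 7 + 9 + 11 = 35.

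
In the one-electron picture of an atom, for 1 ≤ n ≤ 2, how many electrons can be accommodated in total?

10

Total orbitals = 1² + 2² = 5. Doubling for spin gives 10 electrons.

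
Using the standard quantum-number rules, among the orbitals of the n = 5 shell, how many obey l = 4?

With n = 5 the allowed l are 0, 1, …, 4.
Contributions: l=4 → 9.
Total orbitals: 9.

9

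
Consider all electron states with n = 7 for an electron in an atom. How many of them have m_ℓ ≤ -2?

30

The (ℓ, m_ℓ) pairs meeting m_ℓ ≤ -2 give: ℓ=2 → 1; ℓ=3 → 2; ℓ=4 → 3; ℓ=5 → 4; ℓ=6 → 5.
Orbitals: 1 + 2 + 3 + 4 + 5 = 15. Each orbital carries two spin states, so 15 × 2 = 30 states.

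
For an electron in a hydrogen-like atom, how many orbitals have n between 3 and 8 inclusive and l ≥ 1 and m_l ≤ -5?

10

Per-shell orbital counts meeting the constraint:
n=6 → 1; n=7 → 3; n=8 → 6.
Total orbitals: 1 + 3 + 6 = 10.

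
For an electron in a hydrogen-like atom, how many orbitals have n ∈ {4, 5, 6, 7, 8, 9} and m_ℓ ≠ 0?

Work shell by shell — for each n, count the (ℓ, m_ℓ) pairs that satisfy m_ℓ ≠ 0:
n=4 → 12; n=5 → 20; n=6 → 30; n=7 → 42; n=8 → 56; n=9 → 72.
Total orbitals: 12 + 20 + 30 + 42 + 56 + 72 = 232.

232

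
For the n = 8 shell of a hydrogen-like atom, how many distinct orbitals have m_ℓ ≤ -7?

1

The n = 8 shell has ℓ = 0 through 7; check each.
Contributions: ℓ=7 → 1.
Total orbitals: 1.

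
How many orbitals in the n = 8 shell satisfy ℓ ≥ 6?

28

For n = 8, ℓ ranges over 0 … 7.
The (ℓ, m_ℓ) pairs meeting ℓ ≥ 6 give: ℓ=6 → 13; ℓ=7 → 15.
Total orbitals: 13 + 15 = 28.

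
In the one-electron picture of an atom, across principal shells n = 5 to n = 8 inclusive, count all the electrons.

348

Shell n has n² orbitals: 5²=25 + 6²=36 + 7²=49 + 8²=64 = 174 orbitals.
Two spin states per orbital: 2 × 174 = 348 electrons.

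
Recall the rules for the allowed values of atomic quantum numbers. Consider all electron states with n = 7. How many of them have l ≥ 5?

48

Go through l = 0, …, 6 (the values permitted for n = 7).
Contributions: l=5 → 11; l=6 → 13.
Orbitals: 11 + 13 = 24. Each orbital carries two spin states, so 24 × 2 = 48 states.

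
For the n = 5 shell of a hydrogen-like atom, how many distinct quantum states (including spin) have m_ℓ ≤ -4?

Orbitals with m_ℓ ≤ -4, by ℓ: ℓ=4 → 1.
Orbitals: 1. Each orbital carries two spin states, so 1 × 2 = 2 states.

2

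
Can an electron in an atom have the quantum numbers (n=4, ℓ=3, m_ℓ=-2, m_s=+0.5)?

n = 4 is a positive integer. ℓ = 3 satisfies 0 ≤ ℓ ≤ n−1 = 3. m_ℓ = -2 lies in the range −ℓ … +ℓ (here −3 … 3). m_s = +1/2 is one of ±1/2.
All four constraints are satisfied.

Valid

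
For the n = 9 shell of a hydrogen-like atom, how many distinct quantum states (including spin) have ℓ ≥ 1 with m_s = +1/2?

The n = 9 shell has ℓ = 0 through 8; check each.
Per ℓ-value: ℓ=1 → 3; ℓ=2 → 5; ℓ=3 → 7; ℓ=4 → 9; ℓ=5 → 11; ℓ=6 → 13; ℓ=7 → 15; ℓ=8 → 17.
Orbitals: 3 + 5 + 7 + 9 + 11 + 13 + 15 + 17 = 80. With m_s fixed to a single value there is one state per orbital, giving 80 states.

80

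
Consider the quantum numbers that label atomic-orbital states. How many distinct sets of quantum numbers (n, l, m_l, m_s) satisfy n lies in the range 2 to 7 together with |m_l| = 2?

60

Work shell by shell — for each n, count the (l, m_l) pairs that satisfy |m_l| = 2:
n=3 → 2; n=4 → 4; n=5 → 6; n=6 → 8; n=7 → 10.
Orbitals: 2 + 4 + 6 + 8 + 10 = 30. Including both spin states (m_s = ±1/2) gives 2 × 30 = 60 states.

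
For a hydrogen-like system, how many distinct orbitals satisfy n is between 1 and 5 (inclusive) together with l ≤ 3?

Treat each shell separately and count matching orbitals:
n=1 → 1; n=2 → 4; n=3 → 9; n=4 → 16; n=5 → 16.
Total orbitals: 1 + 4 + 9 + 16 + 16 = 46.

46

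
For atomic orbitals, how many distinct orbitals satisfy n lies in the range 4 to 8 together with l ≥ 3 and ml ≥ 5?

10

Treat each shell separately and count matching orbitals:
n=6 → 1; n=7 → 3; n=8 → 6.
Total orbitals: 1 + 3 + 6 = 10.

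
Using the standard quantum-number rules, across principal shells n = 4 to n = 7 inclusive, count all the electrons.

Shell n has n² orbitals: 4²=16 + 5²=25 + 6²=36 + 7²=49 = 126 orbitals.
Two spin states per orbital: 2 × 126 = 252 electrons.

252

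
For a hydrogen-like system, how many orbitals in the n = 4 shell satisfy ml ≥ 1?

The n = 4 shell has l = 0 through 3; check each.
Per l-value: l=1 → 1; l=2 → 2; l=3 → 3.
Total orbitals: 1 + 2 + 3 = 6.

6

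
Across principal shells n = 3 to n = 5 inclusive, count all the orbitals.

Shell n has n² orbitals: 3²=9 + 4²=16 + 5²=25 = 50 orbitals.

50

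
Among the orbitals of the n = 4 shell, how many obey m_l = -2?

2

Per l-value: l=2 → 1; l=3 → 1.
Total orbitals: 1 + 1 = 2.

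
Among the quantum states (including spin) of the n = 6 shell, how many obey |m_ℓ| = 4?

8

The (ℓ, m_ℓ) pairs meeting |m_ℓ| = 4 give: ℓ=4 → 2; ℓ=5 → 2.
Orbitals: 2 + 2 = 4. Each orbital carries two spin states, so 4 × 2 = 8 states.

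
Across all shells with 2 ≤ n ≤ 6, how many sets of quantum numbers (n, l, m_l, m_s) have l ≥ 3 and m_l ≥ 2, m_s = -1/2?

Go shell by shell, enumerating (l, m_l) with l ≥ 3 and m_l ≥ 2:
n=4 → 2; n=5 → 5; n=6 → 9.
Orbitals: 2 + 5 + 9 = 16. With m_s fixed to -1/2 there is one state per orbital, so 16 states.

16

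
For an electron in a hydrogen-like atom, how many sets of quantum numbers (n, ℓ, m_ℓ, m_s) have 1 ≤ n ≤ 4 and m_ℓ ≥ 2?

Count contributing orbitals for each principal shell:
n=3 → 1; n=4 → 3.
Orbitals: 1 + 3 = 4. Including both spin states (m_s = ±1/2) gives 2 × 4 = 8 states.

8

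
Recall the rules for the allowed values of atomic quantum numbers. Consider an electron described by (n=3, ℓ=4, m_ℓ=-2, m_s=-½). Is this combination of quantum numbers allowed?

Invalid

The orbital quantum number must satisfy 0 ≤ ℓ ≤ n−1. With n = 3 the allowed ℓ values are 0, 1, 2, so ℓ = 4 is out of range.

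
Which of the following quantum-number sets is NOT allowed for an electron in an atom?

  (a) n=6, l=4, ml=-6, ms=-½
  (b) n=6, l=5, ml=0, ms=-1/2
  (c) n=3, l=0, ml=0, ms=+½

(a)

(a) has |ml| = 6 > l = 4, violating −l ≤ ml ≤ l.
The remaining sets (b), (c) satisfy all four rules.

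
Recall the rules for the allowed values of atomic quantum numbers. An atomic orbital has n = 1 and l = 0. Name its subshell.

l = 0 corresponds to the letter 's', so the subshell is 1s.

1s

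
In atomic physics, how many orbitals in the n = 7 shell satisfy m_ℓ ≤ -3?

10

Contributions: ℓ=3 → 1; ℓ=4 → 2; ℓ=5 → 3; ℓ=6 → 4.
Total orbitals: 1 + 2 + 3 + 4 = 10.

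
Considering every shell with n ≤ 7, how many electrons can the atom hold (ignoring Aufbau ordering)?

Total orbitals = 1² + 2² + 3² + 4² + 5² + 6² + 7² = 140. Doubling for spin gives 280 electrons.

280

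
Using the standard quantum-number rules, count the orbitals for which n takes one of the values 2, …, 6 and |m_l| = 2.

Per-shell orbital counts meeting the constraint:
n=3 → 2; n=4 → 4; n=5 → 6; n=6 → 8.
Total orbitals: 2 + 4 + 6 + 8 = 20.

20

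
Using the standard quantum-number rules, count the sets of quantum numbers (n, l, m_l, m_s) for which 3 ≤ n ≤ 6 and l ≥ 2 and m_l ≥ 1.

For each n in the range, tally the orbitals obeying l ≥ 2 and m_l ≥ 1:
n=3 → 2; n=4 → 5; n=5 → 9; n=6 → 14.
Orbitals: 2 + 5 + 9 + 14 = 30. Including both spin states (m_s = ±1/2) gives 2 × 30 = 60 states.

60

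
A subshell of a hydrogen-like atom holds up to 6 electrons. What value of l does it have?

l = 1

2(2l+1) = 6 ⇒ 2l+1 = 3 ⇒ l = 1.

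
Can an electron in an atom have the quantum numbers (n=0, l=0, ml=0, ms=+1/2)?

Invalid

The principal quantum number must be a positive integer (n ≥ 1), but here n = 0.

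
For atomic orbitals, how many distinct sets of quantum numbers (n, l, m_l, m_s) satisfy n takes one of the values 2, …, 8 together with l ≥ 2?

Treat each shell separately and count matching orbitals:
n=3 → 5; n=4 → 12; n=5 → 21; n=6 → 32; n=7 → 45; n=8 → 60.
Orbitals: 5 + 12 + 21 + 32 + 45 + 60 = 175. Including both spin states (m_s = ±1/2) gives 2 × 175 = 350 states.

350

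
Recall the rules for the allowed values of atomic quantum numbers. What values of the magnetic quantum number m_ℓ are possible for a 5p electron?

The 5p subshell has ℓ = 1, and m_ℓ takes every integer from −ℓ to +ℓ. With ℓ = 1 that gives the 3 values -1, 0, 1.

-1, 0, 1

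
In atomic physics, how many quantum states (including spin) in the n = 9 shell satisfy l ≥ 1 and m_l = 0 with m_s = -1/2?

With n = 9 the allowed l are 0, 1, …, 8.
Orbitals with l ≥ 1 and m_l = 0, by l: l=1 → 1; l=2 → 1; l=3 → 1; l=4 → 1; l=5 → 1; l=6 → 1; l=7 → 1; l=8 → 1.
Orbitals: 1 + 1 + 1 + 1 + 1 + 1 + 1 + 1 = 8. With m_s fixed to a single value there is one state per orbital, giving 8 states.

8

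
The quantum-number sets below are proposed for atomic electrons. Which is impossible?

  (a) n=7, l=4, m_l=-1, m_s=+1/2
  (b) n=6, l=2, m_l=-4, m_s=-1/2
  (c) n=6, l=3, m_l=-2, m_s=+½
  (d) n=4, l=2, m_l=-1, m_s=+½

(b)

(b) has |m_l| = 4 > l = 2, violating −l ≤ m_l ≤ l.
The remaining sets (a), (c), (d) satisfy all four rules.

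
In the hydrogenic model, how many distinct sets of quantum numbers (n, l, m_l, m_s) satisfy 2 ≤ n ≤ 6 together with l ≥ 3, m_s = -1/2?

Per-shell orbital counts meeting the constraint:
n=4 → 7; n=5 → 16; n=6 → 27.
Orbitals: 7 + 16 + 27 = 50. With m_s fixed to -1/2 there is one state per orbital, so 50 states.

50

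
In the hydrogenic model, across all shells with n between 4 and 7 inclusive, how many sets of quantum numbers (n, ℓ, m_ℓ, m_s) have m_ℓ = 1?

36

Work shell by shell — for each n, count the (ℓ, m_ℓ) pairs that satisfy m_ℓ = 1:
n=4 → 3; n=5 → 4; n=6 → 5; n=7 → 6.
Orbitals: 3 + 4 + 5 + 6 = 18. Including both spin states (m_s = ±1/2) gives 2 × 18 = 36 states.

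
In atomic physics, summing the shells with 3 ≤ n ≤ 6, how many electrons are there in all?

172

Shell n has n² orbitals: 3²=9 + 4²=16 + 5²=25 + 6²=36 = 86 orbitals.
Two spin states per orbital: 2 × 86 = 172 electrons.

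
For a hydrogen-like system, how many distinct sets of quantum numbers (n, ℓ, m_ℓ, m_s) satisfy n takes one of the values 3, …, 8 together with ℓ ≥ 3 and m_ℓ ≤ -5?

20

Count contributing orbitals for each principal shell:
n=6 → 1; n=7 → 3; n=8 → 6.
Orbitals: 1 + 3 + 6 = 10. Including both spin states (m_s = ±1/2) gives 2 × 10 = 20 states.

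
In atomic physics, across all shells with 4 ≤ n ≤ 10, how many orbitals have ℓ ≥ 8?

Count contributing orbitals for each principal shell:
n=9 → 17; n=10 → 36.
Total orbitals: 17 + 36 = 53.

53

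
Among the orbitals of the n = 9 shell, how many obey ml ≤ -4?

The (l, ml) pairs meeting ml ≤ -4 give: l=4 → 1; l=5 → 2; l=6 → 3; l=7 → 4; l=8 → 5.
Total orbitals: 1 + 2 + 3 + 4 + 5 = 15.

15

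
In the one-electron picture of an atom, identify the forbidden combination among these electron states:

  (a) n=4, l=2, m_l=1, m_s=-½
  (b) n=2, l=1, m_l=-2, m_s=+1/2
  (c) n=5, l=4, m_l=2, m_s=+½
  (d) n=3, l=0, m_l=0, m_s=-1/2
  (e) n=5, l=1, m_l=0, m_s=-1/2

(b)

(b) has |m_l| = 2 > l = 1, violating −l ≤ m_l ≤ l.
The remaining sets (a), (c), (d), (e) satisfy all four rules.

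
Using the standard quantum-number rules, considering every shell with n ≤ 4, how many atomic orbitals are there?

30

Total orbitals = 1² + 2² + 3² + 4² = 30.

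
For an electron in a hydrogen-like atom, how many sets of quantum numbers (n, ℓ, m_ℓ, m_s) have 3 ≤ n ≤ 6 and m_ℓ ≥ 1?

68

Count contributing orbitals for each principal shell:
n=3 → 3; n=4 → 6; n=5 → 10; n=6 → 15.
Orbitals: 3 + 6 + 10 + 15 = 34. Including both spin states (m_s = ±1/2) gives 2 × 34 = 68 states.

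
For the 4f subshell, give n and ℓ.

n = 4, ℓ = 3

The leading integer gives n = 4; the letter 'f' means ℓ = 3.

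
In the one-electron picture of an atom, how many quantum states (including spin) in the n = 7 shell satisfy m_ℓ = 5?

4

Contributions: ℓ=5 → 1; ℓ=6 → 1.
Orbitals: 1 + 1 = 2. Each orbital carries two spin states, so 2 × 2 = 4 states.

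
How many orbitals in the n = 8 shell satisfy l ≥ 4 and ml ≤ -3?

With n = 8 the allowed l are 0, 1, …, 7.
Orbitals with l ≥ 4 and ml ≤ -3, by l: l=4 → 2; l=5 → 3; l=6 → 4; l=7 → 5.
Total orbitals: 2 + 3 + 4 + 5 = 14.

14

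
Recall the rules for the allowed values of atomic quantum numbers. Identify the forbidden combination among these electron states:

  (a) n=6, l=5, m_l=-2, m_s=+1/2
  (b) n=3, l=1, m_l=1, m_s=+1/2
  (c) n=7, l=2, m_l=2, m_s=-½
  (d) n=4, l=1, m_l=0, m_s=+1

(d)

(d) has m_s = +1, but an electron's spin must be ±1/2.
The remaining sets (a), (b), (c) satisfy all four rules.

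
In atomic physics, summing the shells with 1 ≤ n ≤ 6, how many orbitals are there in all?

91

Shell n has n² orbitals: 1²=1 + 2²=4 + 3²=9 + 4²=16 + 5²=25 + 6²=36 = 91 orbitals.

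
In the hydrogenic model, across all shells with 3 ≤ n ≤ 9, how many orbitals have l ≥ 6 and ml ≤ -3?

Per-shell orbital counts meeting the constraint:
n=7 → 4; n=8 → 9; n=9 → 15.
Total orbitals: 4 + 9 + 15 = 28.

28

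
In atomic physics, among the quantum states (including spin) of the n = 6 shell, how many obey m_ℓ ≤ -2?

Per ℓ-value: ℓ=2 → 1; ℓ=3 → 2; ℓ=4 → 3; ℓ=5 → 4.
Orbitals: 1 + 2 + 3 + 4 = 10. Each orbital carries two spin states, so 10 × 2 = 20 states.

20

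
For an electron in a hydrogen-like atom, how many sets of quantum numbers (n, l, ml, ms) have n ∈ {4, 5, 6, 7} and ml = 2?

Count contributing orbitals for each principal shell:
n=4 → 2; n=5 → 3; n=6 → 4; n=7 → 5.
Orbitals: 2 + 3 + 4 + 5 = 14. Including both spin states (ms = ±1/2) gives 2 × 14 = 28 states.

28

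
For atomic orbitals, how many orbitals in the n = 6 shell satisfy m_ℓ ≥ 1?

With n = 6 the allowed ℓ are 0, 1, …, 5.
Contributions: ℓ=1 → 1; ℓ=2 → 2; ℓ=3 → 3; ℓ=4 → 4; ℓ=5 → 5.
Total orbitals: 1 + 2 + 3 + 4 + 5 = 15.

15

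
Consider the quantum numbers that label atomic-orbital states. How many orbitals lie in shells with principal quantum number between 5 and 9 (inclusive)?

255

Shell n has n² orbitals: 5²=25 + 6²=36 + 7²=49 + 8²=64 + 9²=81 = 255 orbitals.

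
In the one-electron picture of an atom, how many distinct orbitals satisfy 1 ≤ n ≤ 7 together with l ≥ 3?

90

Go shell by shell, enumerating (l, ml) with l ≥ 3:
n=4 → 7; n=5 → 16; n=6 → 27; n=7 → 40.
Total orbitals: 7 + 16 + 27 + 40 = 90.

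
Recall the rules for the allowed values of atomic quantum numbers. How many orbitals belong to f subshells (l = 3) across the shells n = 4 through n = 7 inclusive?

28

An f subshell (l = 3) exists for every n ≥ 4, so shells n = 4, 5, 6, 7 each contribute one — 4 subshells.
Since each f subshell has 2·3+1 = 7 orbitals, the total is 4 × 7 = 28.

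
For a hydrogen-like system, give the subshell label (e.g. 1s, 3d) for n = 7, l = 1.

7p

l = 1 corresponds to the letter 'p', so the subshell is 7p.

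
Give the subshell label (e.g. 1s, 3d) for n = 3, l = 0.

3s

l = 0 corresponds to the letter 's', so the subshell is 3s.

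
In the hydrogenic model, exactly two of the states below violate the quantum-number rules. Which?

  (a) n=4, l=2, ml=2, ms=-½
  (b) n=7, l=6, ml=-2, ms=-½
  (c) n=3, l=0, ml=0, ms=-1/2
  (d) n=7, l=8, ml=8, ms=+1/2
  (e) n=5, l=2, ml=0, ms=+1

(d) has l = 8 ≥ n = 7, violating 0 ≤ l ≤ n−1.
(e) has ms = +1, but an electron's spin must be ±1/2.
The remaining sets (a), (b), (c) satisfy all four rules.

(d) and (e)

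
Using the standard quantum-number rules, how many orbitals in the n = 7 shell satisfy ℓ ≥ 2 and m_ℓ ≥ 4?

6

For n = 7, ℓ ranges over 0 … 6.
Contributions: ℓ=4 → 1; ℓ=5 → 2; ℓ=6 → 3.
Total orbitals: 1 + 2 + 3 = 6.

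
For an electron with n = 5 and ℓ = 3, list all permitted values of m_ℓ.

m_ℓ takes every integer from −ℓ to +ℓ. With ℓ = 3 that gives the 7 values -3, -2, -1, 0, 1, 2, 3.

-3, -2, -1, 0, 1, 2, 3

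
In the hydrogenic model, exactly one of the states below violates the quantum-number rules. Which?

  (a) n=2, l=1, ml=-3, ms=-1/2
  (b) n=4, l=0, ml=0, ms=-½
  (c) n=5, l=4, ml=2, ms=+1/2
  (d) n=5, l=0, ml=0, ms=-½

(a)

(a) has |ml| = 3 > l = 1, violating −l ≤ ml ≤ l.
The remaining sets (b), (c), (d) satisfy all four rules.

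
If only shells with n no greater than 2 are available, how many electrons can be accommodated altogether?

Total orbitals = 1² + 2² = 5. Doubling for spin gives 10 electrons.

10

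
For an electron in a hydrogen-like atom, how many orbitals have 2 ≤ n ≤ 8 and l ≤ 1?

Treat each shell separately and count matching orbitals:
n=2 → 4; n=3 → 4; n=4 → 4; n=5 → 4; n=6 → 4; n=7 → 4; n=8 → 4.
Total orbitals: 4 + 4 + 4 + 4 + 4 + 4 + 4 = 28.

28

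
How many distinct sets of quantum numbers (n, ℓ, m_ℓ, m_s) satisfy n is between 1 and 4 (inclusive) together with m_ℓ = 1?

For each n in the range, tally the orbitals obeying m_ℓ = 1:
n=2 → 1; n=3 → 2; n=4 → 3.
Orbitals: 1 + 2 + 3 = 6. Including both spin states (m_s = ±1/2) gives 2 × 6 = 12 states.

12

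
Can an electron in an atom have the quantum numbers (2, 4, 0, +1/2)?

The orbital quantum number must satisfy 0 ≤ l ≤ n−1. With n = 2 the allowed l values are 0, 1, so l = 4 is out of range.

No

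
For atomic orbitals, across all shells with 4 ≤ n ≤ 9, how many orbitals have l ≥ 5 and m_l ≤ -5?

20

Count contributing orbitals for each principal shell:
n=6 → 1; n=7 → 3; n=8 → 6; n=9 → 10.
Total orbitals: 1 + 3 + 6 + 10 = 20.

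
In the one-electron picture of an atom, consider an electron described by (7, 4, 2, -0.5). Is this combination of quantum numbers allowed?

Valid

n = 7 is a positive integer. ℓ = 4 satisfies 0 ≤ ℓ ≤ n−1 = 6. m_ℓ = 2 lies in the range −ℓ … +ℓ (here −4 … 4). m_s = -1/2 is one of ±1/2.
All four constraints are satisfied.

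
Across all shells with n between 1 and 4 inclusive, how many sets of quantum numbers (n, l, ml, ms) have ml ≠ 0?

For each n in the range, tally the orbitals obeying ml ≠ 0:
n=2 → 2; n=3 → 6; n=4 → 12.
Orbitals: 2 + 6 + 12 = 20. Including both spin states (ms = ±1/2) gives 2 × 20 = 40 states.

40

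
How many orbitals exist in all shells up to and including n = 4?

30

Total orbitals = 1² + 2² + 3² + 4² = 30.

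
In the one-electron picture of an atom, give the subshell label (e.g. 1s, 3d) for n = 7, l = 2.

l = 2 corresponds to the letter 'd', so the subshell is 7d.

7d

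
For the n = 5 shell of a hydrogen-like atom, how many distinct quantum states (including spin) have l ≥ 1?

48

With n = 5 the allowed l are 0, 1, …, 4.
Per l-value: l=1 → 3; l=2 → 5; l=3 → 7; l=4 → 9.
Orbitals: 3 + 5 + 7 + 9 = 24. Each orbital carries two spin states, so 24 × 2 = 48 states.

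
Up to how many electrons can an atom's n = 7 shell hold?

98

A shell holds 2n² electrons: 2 × 7² = 2 × 49 = 98.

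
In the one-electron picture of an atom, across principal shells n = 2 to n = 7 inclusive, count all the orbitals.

Shell n has n² orbitals: 2²=4 + 3²=9 + 4²=16 + 5²=25 + 6²=36 + 7²=49 = 139 orbitals.

139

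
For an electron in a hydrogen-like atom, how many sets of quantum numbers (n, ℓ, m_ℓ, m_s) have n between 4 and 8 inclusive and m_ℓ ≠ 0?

320

Per-shell orbital counts meeting the constraint:
n=4 → 12; n=5 → 20; n=6 → 30; n=7 → 42; n=8 → 56.
Orbitals: 12 + 20 + 30 + 42 + 56 = 160. Including both spin states (m_s = ±1/2) gives 2 × 160 = 320 states.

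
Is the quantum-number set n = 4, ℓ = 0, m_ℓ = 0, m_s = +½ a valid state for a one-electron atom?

Yes

n = 4 is a positive integer. ℓ = 0 satisfies 0 ≤ ℓ ≤ n−1 = 3. m_ℓ = 0 lies in the range −ℓ … +ℓ (here 0). m_s = +1/2 is one of ±1/2.
All four constraints are satisfied.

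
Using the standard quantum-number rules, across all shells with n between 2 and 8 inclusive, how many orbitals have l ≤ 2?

58

Work shell by shell — for each n, count the (l, ml) pairs that satisfy l ≤ 2:
n=2 → 4; n=3 → 9; n=4 → 9; n=5 → 9; n=6 → 9; n=7 → 9; n=8 → 9.
Total orbitals: 4 + 9 + 9 + 9 + 9 + 9 + 9 = 58.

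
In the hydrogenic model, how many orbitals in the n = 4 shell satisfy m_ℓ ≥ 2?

3

For n = 4, ℓ ranges over 0 … 3.
Contributions: ℓ=2 → 1; ℓ=3 → 2.
Total orbitals: 1 + 2 = 3.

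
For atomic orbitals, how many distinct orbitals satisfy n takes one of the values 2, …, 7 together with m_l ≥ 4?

Per-shell orbital counts meeting the constraint:
n=5 → 1; n=6 → 3; n=7 → 6.
Total orbitals: 1 + 3 + 6 = 10.

10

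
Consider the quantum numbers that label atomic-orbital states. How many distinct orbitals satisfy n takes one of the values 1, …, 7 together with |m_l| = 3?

20

Count contributing orbitals for each principal shell:
n=4 → 2; n=5 → 4; n=6 → 6; n=7 → 8.
Total orbitals: 2 + 4 + 6 + 8 = 20.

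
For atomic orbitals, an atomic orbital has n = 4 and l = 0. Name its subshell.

4s

l = 0 corresponds to the letter 's', so the subshell is 4s.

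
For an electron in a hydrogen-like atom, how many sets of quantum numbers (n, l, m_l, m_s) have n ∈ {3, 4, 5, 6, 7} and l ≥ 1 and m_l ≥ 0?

Treat each shell separately and count matching orbitals:
n=3 → 5; n=4 → 9; n=5 → 14; n=6 → 20; n=7 → 27.
Orbitals: 5 + 9 + 14 + 20 + 27 = 75. Including both spin states (m_s = ±1/2) gives 2 × 75 = 150 states.

150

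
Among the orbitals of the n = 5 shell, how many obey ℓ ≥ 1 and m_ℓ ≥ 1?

Go through ℓ = 0, …, 4 (the values permitted for n = 5).
The (ℓ, m_ℓ) pairs meeting ℓ ≥ 1 and m_ℓ ≥ 1 give: ℓ=1 → 1; ℓ=2 → 2; ℓ=3 → 3; ℓ=4 → 4.
Total orbitals: 1 + 2 + 3 + 4 = 10.

10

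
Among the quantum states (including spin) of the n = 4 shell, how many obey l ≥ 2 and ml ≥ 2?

6

The n = 4 shell has l = 0 through 3; check each.
Orbitals with l ≥ 2 and ml ≥ 2, by l: l=2 → 1; l=3 → 2.
Orbitals: 1 + 2 = 3. Each orbital carries two spin states, so 3 × 2 = 6 states.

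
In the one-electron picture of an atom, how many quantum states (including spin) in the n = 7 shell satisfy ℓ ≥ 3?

The n = 7 shell has ℓ = 0 through 6; check each.
Per ℓ-value: ℓ=3 → 7; ℓ=4 → 9; ℓ=5 → 11; ℓ=6 → 13.
Orbitals: 7 + 9 + 11 + 13 = 40. Each orbital carries two spin states, so 40 × 2 = 80 states.

80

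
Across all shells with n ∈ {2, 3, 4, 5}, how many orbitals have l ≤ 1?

Work shell by shell — for each n, count the (l, ml) pairs that satisfy l ≤ 1:
n=2 → 4; n=3 → 4; n=4 → 4; n=5 → 4.
Total orbitals: 4 + 4 + 4 + 4 = 16.

16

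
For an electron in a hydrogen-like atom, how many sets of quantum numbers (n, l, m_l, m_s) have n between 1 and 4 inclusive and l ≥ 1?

52

Count contributing orbitals for each principal shell:
n=2 → 3; n=3 → 8; n=4 → 15.
Orbitals: 3 + 8 + 15 = 26. Including both spin states (m_s = ±1/2) gives 2 × 26 = 52 states.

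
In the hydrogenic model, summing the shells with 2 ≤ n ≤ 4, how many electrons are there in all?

Shell n has n² orbitals: 2²=4 + 3²=9 + 4²=16 = 29 orbitals.
Two spin states per orbital: 2 × 29 = 58 electrons.

58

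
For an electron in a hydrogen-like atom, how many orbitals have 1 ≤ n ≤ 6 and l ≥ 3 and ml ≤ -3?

10

Per-shell orbital counts meeting the constraint:
n=4 → 1; n=5 → 3; n=6 → 6.
Total orbitals: 1 + 3 + 6 = 10.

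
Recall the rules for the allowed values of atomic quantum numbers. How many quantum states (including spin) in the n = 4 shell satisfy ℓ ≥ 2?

For n = 4, ℓ ranges over 0 … 3.
The (ℓ, m_ℓ) pairs meeting ℓ ≥ 2 give: ℓ=2 → 5; ℓ=3 → 7.
Orbitals: 5 + 7 = 12. Each orbital carries two spin states, so 12 × 2 = 24 states.

24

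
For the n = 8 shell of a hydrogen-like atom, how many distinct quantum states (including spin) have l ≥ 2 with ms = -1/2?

For n = 8, l ranges over 0 … 7.
Contributions: l=2 → 5; l=3 → 7; l=4 → 9; l=5 → 11; l=6 → 13; l=7 → 15.
Orbitals: 5 + 7 + 9 + 11 + 13 + 15 = 60. With ms fixed to a single value there is one state per orbital, giving 60 states.

60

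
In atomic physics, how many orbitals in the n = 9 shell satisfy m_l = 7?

With n = 9 the allowed l are 0, 1, …, 8.
Orbitals with m_l = 7, by l: l=7 → 1; l=8 → 1.
Total orbitals: 1 + 1 = 2.

2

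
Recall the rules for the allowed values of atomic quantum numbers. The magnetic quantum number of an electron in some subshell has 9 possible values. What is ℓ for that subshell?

m_ℓ ranges over 2ℓ+1 integers, so 2ℓ+1 = 9 ⇒ ℓ = 4.

ℓ = 4 (g)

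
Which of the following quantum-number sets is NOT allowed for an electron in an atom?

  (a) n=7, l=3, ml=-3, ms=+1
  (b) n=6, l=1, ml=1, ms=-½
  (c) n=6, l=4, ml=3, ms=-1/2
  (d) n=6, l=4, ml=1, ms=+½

(a)

(a) has ms = +1, but an electron's spin must be ±1/2.
The remaining sets (b), (c), (d) satisfy all four rules.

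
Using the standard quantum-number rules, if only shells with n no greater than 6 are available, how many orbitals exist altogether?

Total orbitals = 1² + 2² + 3² + 4² + 5² + 6² = 91.

91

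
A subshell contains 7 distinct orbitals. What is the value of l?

l = 3

2l+1 = 7 gives l = 3.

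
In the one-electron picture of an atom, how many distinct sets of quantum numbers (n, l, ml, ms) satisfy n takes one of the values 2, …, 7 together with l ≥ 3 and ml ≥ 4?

20

Treat each shell separately and count matching orbitals:
n=5 → 1; n=6 → 3; n=7 → 6.
Orbitals: 1 + 3 + 6 = 10. Including both spin states (ms = ±1/2) gives 2 × 10 = 20 states.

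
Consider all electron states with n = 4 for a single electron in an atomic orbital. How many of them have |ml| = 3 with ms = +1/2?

The (l, ml) pairs meeting |ml| = 3 give: l=3 → 2.
Orbitals: 2. With ms fixed to a single value there is one state per orbital, giving 2 states.

2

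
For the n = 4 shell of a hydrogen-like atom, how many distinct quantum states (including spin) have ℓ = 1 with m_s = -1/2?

For n = 4, ℓ ranges over 0 … 3.
Orbitals with ℓ = 1, by ℓ: ℓ=1 → 3.
Orbitals: 3. With m_s fixed to a single value there is one state per orbital, giving 3 states.

3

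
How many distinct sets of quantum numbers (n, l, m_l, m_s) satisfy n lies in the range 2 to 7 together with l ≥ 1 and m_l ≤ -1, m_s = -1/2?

56

Per-shell orbital counts meeting the constraint:
n=2 → 1; n=3 → 3; n=4 → 6; n=5 → 10; n=6 → 15; n=7 → 21.
Orbitals: 1 + 3 + 6 + 10 + 15 + 21 = 56. With m_s fixed to -1/2 there is one state per orbital, so 56 states.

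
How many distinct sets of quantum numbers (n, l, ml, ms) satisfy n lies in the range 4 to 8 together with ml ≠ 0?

320

Count contributing orbitals for each principal shell:
n=4 → 12; n=5 → 20; n=6 → 30; n=7 → 42; n=8 → 56.
Orbitals: 12 + 20 + 30 + 42 + 56 = 160. Including both spin states (ms = ±1/2) gives 2 × 160 = 320 states.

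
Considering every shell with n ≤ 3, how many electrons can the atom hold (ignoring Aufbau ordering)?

Total orbitals = 1² + 2² + 3² = 14. Doubling for spin gives 28 electrons.

28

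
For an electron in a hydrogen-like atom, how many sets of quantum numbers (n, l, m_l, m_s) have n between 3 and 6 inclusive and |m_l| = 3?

24

Per-shell orbital counts meeting the constraint:
n=4 → 2; n=5 → 4; n=6 → 6.
Orbitals: 2 + 4 + 6 = 12. Including both spin states (m_s = ±1/2) gives 2 × 12 = 24 states.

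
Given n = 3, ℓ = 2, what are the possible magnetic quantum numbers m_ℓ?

m_ℓ takes every integer from −ℓ to +ℓ. With ℓ = 2 that gives the 5 values -2, -1, 0, 1, 2.

-2, -1, 0, 1, 2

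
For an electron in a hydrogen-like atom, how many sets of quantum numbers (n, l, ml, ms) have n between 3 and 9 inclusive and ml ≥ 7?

For each n in the range, tally the orbitals obeying ml ≥ 7:
n=8 → 1; n=9 → 3.
Orbitals: 1 + 3 = 4. Including both spin states (ms = ±1/2) gives 2 × 4 = 8 states.

8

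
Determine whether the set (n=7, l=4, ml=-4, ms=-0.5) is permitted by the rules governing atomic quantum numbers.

n = 7 is a positive integer. l = 4 satisfies 0 ≤ l ≤ n−1 = 6. ml = -4 lies in the range −l … +l (here −4 … 4). ms = -1/2 is one of ±1/2.
All four constraints are satisfied.

Allowed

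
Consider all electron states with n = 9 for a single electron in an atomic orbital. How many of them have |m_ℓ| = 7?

8

For n = 9, ℓ ranges over 0 … 8.
The (ℓ, m_ℓ) pairs meeting |m_ℓ| = 7 give: ℓ=7 → 2; ℓ=8 → 2.
Orbitals: 2 + 2 = 4. Each orbital carries two spin states, so 4 × 2 = 8 states.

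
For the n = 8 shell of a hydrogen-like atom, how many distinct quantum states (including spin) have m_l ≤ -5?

For n = 8, l ranges over 0 … 7.
Orbitals with m_l ≤ -5, by l: l=5 → 1; l=6 → 2; l=7 → 3.
Orbitals: 1 + 2 + 3 = 6. Each orbital carries two spin states, so 6 × 2 = 12 states.

12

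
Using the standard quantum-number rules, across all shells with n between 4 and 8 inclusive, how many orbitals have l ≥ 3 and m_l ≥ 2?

50

Go shell by shell, enumerating (l, m_l) with l ≥ 3 and m_l ≥ 2:
n=4 → 2; n=5 → 5; n=6 → 9; n=7 → 14; n=8 → 20.
Total orbitals: 2 + 5 + 9 + 14 + 20 = 50.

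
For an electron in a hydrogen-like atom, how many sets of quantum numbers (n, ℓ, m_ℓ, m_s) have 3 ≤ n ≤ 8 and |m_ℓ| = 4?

40

Count contributing orbitals for each principal shell:
n=5 → 2; n=6 → 4; n=7 → 6; n=8 → 8.
Orbitals: 2 + 4 + 6 + 8 = 20. Including both spin states (m_s = ±1/2) gives 2 × 20 = 40 states.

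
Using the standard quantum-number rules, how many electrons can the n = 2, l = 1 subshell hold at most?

A subshell with l = 1 has 2l+1 = 3 orbitals, each holding 2 electrons (spin ±1/2), so 3 × 2 = 6.

6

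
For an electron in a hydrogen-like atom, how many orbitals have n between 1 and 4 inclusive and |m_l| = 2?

Count contributing orbitals for each principal shell:
n=3 → 2; n=4 → 4.
Total orbitals: 2 + 4 = 6.

6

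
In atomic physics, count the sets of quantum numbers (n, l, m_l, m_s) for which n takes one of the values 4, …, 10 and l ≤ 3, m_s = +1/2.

112

For each n in the range, tally the orbitals obeying l ≤ 3:
n=4 → 16; n=5 → 16; n=6 → 16; n=7 → 16; n=8 → 16; n=9 → 16; n=10 → 16.
Orbitals: 16 + 16 + 16 + 16 + 16 + 16 + 16 = 112. With m_s fixed to +1/2 there is one state per orbital, so 112 states.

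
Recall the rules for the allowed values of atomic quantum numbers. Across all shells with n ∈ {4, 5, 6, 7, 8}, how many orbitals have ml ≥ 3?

Treat each shell separately and count matching orbitals:
n=4 → 1; n=5 → 3; n=6 → 6; n=7 → 10; n=8 → 15.
Total orbitals: 1 + 3 + 6 + 10 + 15 = 35.

35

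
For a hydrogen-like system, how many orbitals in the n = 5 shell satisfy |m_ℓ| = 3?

Per ℓ-value: ℓ=3 → 2; ℓ=4 → 2.
Total orbitals: 2 + 2 = 4.

4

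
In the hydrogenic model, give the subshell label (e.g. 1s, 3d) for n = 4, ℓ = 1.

ℓ = 1 corresponds to the letter 'p', so the subshell is 4p.

4p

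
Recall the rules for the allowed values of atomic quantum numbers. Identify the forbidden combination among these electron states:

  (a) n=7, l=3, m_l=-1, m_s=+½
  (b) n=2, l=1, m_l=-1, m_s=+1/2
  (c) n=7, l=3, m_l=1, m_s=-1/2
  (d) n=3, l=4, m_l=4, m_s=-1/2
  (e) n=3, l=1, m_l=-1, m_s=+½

(d) has l = 4 ≥ n = 3, violating 0 ≤ l ≤ n−1.
The remaining sets (a), (b), (c), (e) satisfy all four rules.

(d)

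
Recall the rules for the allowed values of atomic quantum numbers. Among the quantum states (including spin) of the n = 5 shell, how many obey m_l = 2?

6

The n = 5 shell has l = 0 through 4; check each.
Per l-value: l=2 → 1; l=3 → 1; l=4 → 1.
Orbitals: 1 + 1 + 1 = 3. Each orbital carries two spin states, so 3 × 2 = 6 states.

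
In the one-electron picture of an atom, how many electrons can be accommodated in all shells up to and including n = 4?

60

Total orbitals = 1² + 2² + 3² + 4² = 30. Doubling for spin gives 60 electrons.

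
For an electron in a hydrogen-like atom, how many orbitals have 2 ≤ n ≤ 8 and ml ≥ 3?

Work shell by shell — for each n, count the (l, ml) pairs that satisfy ml ≥ 3:
n=4 → 1; n=5 → 3; n=6 → 6; n=7 → 10; n=8 → 15.
Total orbitals: 1 + 3 + 6 + 10 + 15 = 35.

35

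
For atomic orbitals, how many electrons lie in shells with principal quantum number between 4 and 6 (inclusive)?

Shell n has n² orbitals: 4²=16 + 5²=25 + 6²=36 = 77 orbitals.
Two spin states per orbital: 2 × 77 = 154 electrons.

154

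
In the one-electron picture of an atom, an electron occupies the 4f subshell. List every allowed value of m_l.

The 4f subshell has l = 3, and m_l takes every integer from −l to +l. With l = 3 that gives the 7 values -3, -2, -1, 0, 1, 2, 3.

-3, -2, -1, 0, 1, 2, 3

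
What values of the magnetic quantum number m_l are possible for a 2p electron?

-1, 0, 1

The 2p subshell has l = 1, and m_l takes every integer from −l to +l. With l = 1 that gives the 3 values -1, 0, 1.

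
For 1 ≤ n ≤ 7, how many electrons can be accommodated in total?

Total orbitals = 1² + 2² + 3² + 4² + 5² + 6² + 7² = 140. Doubling for spin gives 280 electrons.

280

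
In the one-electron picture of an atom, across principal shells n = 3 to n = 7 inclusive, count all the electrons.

Shell n has n² orbitals: 3²=9 + 4²=16 + 5²=25 + 6²=36 + 7²=49 = 135 orbitals.
Two spin states per orbital: 2 × 135 = 270 electrons.

270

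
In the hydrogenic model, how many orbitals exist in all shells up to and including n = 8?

Total orbitals = 1² + 2² + 3² + 4² + 5² + 6² + 7² + 8² = 204.

204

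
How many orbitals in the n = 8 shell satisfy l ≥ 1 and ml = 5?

3

For n = 8, l ranges over 0 … 7.
Per l-value: l=5 → 1; l=6 → 1; l=7 → 1.
Total orbitals: 1 + 1 + 1 = 3.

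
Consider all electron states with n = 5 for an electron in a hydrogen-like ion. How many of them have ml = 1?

8

The n = 5 shell has l = 0 through 4; check each.
Per l-value: l=1 → 1; l=2 → 1; l=3 → 1; l=4 → 1.
Orbitals: 1 + 1 + 1 + 1 = 4. Each orbital carries two spin states, so 4 × 2 = 8 states.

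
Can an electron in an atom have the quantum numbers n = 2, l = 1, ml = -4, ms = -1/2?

The magnetic quantum number must satisfy −l ≤ ml ≤ l. With l = 1, ml can only be -1, 0, 1, so ml = -4 is forbidden.

Invalid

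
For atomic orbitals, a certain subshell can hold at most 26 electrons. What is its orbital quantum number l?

2(2l+1) = 26 ⇒ 2l+1 = 13 ⇒ l = 6.

l = 6 (i)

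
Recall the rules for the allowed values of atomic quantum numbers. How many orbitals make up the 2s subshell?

1

A subshell has 2l+1 orbitals; with l = 0, that's 1.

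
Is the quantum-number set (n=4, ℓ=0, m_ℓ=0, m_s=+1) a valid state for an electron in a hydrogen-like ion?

Invalid

The spin quantum number for an electron can only be m_s = +1/2 or −1/2; m_s = +1 is not one of those.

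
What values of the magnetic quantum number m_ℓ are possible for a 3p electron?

The 3p subshell has ℓ = 1, and m_ℓ takes every integer from −ℓ to +ℓ. With ℓ = 1 that gives the 3 values -1, 0, 1.

-1, 0, 1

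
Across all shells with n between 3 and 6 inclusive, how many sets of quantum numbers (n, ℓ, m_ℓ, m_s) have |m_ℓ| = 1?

For each n in the range, tally the orbitals obeying |m_ℓ| = 1:
n=3 → 4; n=4 → 6; n=5 → 8; n=6 → 10.
Orbitals: 4 + 6 + 8 + 10 = 28. Including both spin states (m_s = ±1/2) gives 2 × 28 = 56 states.

56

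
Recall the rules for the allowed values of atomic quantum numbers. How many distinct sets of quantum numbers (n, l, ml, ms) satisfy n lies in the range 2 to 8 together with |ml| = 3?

Go shell by shell, enumerating (l, ml) with |ml| = 3:
n=4 → 2; n=5 → 4; n=6 → 6; n=7 → 8; n=8 → 10.
Orbitals: 2 + 4 + 6 + 8 + 10 = 30. Including both spin states (ms = ±1/2) gives 2 × 30 = 60 states.

60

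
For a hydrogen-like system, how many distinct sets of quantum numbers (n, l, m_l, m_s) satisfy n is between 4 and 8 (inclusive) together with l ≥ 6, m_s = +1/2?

Per-shell orbital counts meeting the constraint:
n=7 → 13; n=8 → 28.
Orbitals: 13 + 28 = 41. With m_s fixed to +1/2 there is one state per orbital, so 41 states.

41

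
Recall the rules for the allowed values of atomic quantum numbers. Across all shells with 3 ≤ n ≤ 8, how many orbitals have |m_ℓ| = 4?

Work shell by shell — for each n, count the (ℓ, m_ℓ) pairs that satisfy |m_ℓ| = 4:
n=5 → 2; n=6 → 4; n=7 → 6; n=8 → 8.
Total orbitals: 2 + 4 + 6 + 8 = 20.

20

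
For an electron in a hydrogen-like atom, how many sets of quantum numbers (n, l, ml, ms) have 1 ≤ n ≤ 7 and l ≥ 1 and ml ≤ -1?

Go shell by shell, enumerating (l, ml) with l ≥ 1 and ml ≤ -1:
n=2 → 1; n=3 → 3; n=4 → 6; n=5 → 10; n=6 → 15; n=7 → 21.
Orbitals: 1 + 3 + 6 + 10 + 15 + 21 = 56. Including both spin states (ms = ±1/2) gives 2 × 56 = 112 states.

112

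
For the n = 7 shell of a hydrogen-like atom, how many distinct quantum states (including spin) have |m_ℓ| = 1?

24

With n = 7 the allowed ℓ are 0, 1, …, 6.
Contributions: ℓ=1 → 2; ℓ=2 → 2; ℓ=3 → 2; ℓ=4 → 2; ℓ=5 → 2; ℓ=6 → 2.
Orbitals: 2 + 2 + 2 + 2 + 2 + 2 = 12. Each orbital carries two spin states, so 12 × 2 = 24 states.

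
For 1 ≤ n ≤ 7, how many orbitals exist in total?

Total orbitals = 1² + 2² + 3² + 4² + 5² + 6² + 7² = 140.

140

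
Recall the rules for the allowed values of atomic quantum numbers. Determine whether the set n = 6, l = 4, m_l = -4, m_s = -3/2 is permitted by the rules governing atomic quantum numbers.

The spin quantum number for an electron can only be m_s = +1/2 or −1/2; m_s = -3/2 is not one of those.

No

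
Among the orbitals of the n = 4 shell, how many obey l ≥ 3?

Go through l = 0, …, 3 (the values permitted for n = 4).
Contributions: l=3 → 7.
Total orbitals: 7.

7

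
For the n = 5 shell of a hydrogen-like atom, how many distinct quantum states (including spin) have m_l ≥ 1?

The n = 5 shell has l = 0 through 4; check each.
Orbitals with m_l ≥ 1, by l: l=1 → 1; l=2 → 2; l=3 → 3; l=4 → 4.
Orbitals: 1 + 2 + 3 + 4 = 10. Each orbital carries two spin states, so 10 × 2 = 20 states.

20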